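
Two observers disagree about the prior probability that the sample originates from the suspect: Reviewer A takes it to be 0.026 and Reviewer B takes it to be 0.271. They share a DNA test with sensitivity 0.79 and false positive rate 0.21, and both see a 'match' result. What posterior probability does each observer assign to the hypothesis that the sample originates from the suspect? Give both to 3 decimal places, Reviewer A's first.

Reviewer A: 0.091; Reviewer B: 0.583

The likelihood ratio for a 'match' result is 0.79/0.21 = 3.7619.
Reviewer A: prior odds 0.026/0.974 = 0.026694; posterior odds 0.10042; posterior probability 0.091.
Reviewer B: prior odds 0.271/0.729 = 0.37174; posterior odds 1.3985; posterior probability 0.583.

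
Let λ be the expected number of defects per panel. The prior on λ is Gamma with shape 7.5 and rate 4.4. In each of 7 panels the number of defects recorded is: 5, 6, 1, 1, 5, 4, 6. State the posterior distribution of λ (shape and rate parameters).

Total count ∑xᵢ = 28 over n = 7 panels.
Gamma is conjugate to the Poisson likelihood: posterior is Gamma(shape = 7.5+28 = 35.5, rate = 4.4+7 = 11.4).

Posterior: Gamma(shape=35.5, rate=11.4)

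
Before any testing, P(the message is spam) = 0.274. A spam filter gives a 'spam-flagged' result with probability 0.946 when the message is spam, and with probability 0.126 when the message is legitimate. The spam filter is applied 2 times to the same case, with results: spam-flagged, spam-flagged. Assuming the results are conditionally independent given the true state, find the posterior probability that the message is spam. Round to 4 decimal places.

Let H be the event that the message is spam; start with P(H) = 0.274. P('spam-flagged'|H) = 0.946, P('spam-flagged'|¬H) = 0.126.
Update on result 1 ('spam-flagged'): P(H) ← 0.946·0.2740 / (0.946·0.2740 + 0.126·0.7260) = 0.25920/0.35068 = 0.7391.
Update on result 2 ('spam-flagged'): P(H) ← 0.946·0.7391 / (0.946·0.7391 + 0.126·0.2609) = 0.69923/0.73210 = 0.9551.

Posterior P(H) ≈ 0.9551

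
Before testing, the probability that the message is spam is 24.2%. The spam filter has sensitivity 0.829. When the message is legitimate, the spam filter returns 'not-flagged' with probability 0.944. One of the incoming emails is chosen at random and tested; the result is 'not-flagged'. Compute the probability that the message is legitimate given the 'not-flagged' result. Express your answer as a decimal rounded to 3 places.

P(¬H | E) ≈ 0.945

Let H be the event that the message is spam. P(H) = 0.242, so P(¬H) = 0.758. With E the 'not-flagged' result, P(E|H) = 0.171 and P(E|¬H) = 0.944.
P(E) = 0.171·0.242 + 0.944·0.758 = 0.041382 + 0.71555 = 0.75693.
By Bayes' theorem, P(H|E) = 0.041382 / 0.75693 = 0.055. Hence P(¬H|E) = 1 − 0.055 = 0.945.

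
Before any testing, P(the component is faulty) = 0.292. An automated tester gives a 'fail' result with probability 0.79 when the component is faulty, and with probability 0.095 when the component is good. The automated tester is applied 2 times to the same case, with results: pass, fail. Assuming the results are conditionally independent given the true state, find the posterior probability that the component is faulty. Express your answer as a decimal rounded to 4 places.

Posterior P(H) ≈ 0.4432

With H the event that the component is faulty, the joint likelihood of the observed sequence is P(data|H) = 0.21·0.79 = 0.16590 and P(data|¬H) = 0.905·0.095 = 0.085975.
Bayes: P(H|data) = 0.292·0.16590 / (0.292·0.16590 + 0.708·0.085975) = 0.048443/0.10931 = 0.4432.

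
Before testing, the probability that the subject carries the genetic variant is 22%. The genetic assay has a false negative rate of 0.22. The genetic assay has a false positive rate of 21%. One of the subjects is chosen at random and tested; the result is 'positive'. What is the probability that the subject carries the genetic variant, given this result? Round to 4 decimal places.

Let H be the event that the subject carries the genetic variant. P(H) = 0.22, so P(¬H) = 0.78. With E the 'positive' result, P(E|H) = 0.78 and P(E|¬H) = 0.21.
P(E) = 0.78·0.22 + 0.21·0.78 = 0.17160 + 0.16380 = 0.33540.
By Bayes' theorem, P(H|E) = 0.17160 / 0.33540 = 0.5116.

P(H | E) ≈ 0.5116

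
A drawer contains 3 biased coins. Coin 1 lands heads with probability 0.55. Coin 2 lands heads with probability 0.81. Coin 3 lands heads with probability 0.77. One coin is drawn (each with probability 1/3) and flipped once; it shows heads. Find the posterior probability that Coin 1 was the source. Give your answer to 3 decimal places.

Posterior probability ≈ 0.258

Tabulate prior·likelihood by source: [1] prior 0.333333, lik 0.55, product 0.1833; [2] prior 0.333333, lik 0.81, product 0.2700; [3] prior 0.333333, lik 0.77, product 0.2567.
Normalizing constant = 0.71000; the posterior for Coin 1 is its product over the sum, 0.1833/0.71000 = 0.258.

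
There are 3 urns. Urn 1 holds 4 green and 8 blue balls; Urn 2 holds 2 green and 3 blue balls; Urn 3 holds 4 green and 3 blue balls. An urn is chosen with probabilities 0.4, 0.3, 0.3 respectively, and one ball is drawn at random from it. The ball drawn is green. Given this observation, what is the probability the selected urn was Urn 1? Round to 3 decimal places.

Posterior probability ≈ 0.314

P(green|Urn 1) = 0.3333; P(green|Urn 2) = 0.4; P(green|Urn 3) = 0.5714.
Prior × likelihood for each source: 0.4·0.3333=0.1333, 0.3·0.4=0.1200, 0.3·0.5714=0.1714. Summing gives P(green) = 0.42476.
P(Urn 1 | green) = 0.1333 / 0.42476 = 0.314.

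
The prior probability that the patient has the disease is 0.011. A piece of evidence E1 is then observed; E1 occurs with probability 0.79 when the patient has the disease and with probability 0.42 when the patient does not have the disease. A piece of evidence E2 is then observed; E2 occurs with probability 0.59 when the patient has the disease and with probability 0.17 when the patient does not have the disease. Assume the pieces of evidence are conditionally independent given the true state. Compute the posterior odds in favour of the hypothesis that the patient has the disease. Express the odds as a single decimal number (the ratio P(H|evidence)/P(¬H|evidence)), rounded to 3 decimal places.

Posterior odds ≈ 0.073

Prior odds = 0.011/(1−0.011) = 0.011122. In log-odds, ln(0.011122) = -4.4988.
Add log likelihood ratios: ln(1.8810) + ln(3.4706) = 1.8761.
Posterior log-odds = -2.6227, so posterior odds = exp(-2.6227) = 0.072607.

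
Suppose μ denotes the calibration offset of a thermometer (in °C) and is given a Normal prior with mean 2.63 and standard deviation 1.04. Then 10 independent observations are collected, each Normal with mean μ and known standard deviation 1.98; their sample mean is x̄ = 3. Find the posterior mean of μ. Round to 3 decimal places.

Prior precision 1/τ₀² = 1/1.04² = 0.924556; data precision n/σ² = 10/1.98² = 2.55076.
Posterior precision = 0.924556 + 2.55076 = 3.47532.
Posterior mean = (0.924556·2.63 + 2.55076·3) / 3.47532 = 2.902.

Posterior mean ≈ 2.902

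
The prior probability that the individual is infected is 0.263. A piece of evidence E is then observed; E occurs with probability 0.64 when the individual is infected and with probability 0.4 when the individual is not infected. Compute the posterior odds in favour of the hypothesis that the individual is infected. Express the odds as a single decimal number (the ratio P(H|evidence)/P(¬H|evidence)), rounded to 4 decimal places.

Prior odds = 0.263/(1−0.263) = 0.35685. In log-odds, ln(0.35685) = -1.0304.
Add log likelihood ratio: ln(1.6000) = 0.47000.
Posterior log-odds = -0.56043, so posterior odds = exp(-0.56043) = 0.57096.

Posterior odds ≈ 0.5710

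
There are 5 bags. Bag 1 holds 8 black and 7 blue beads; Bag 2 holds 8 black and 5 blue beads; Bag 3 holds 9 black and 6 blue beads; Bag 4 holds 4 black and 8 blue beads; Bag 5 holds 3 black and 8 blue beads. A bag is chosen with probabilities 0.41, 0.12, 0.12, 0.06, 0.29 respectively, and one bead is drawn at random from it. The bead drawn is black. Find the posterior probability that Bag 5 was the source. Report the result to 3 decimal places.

Posterior probability ≈ 0.171

Tabulate prior·likelihood by source: [1] prior 0.41, lik 0.5333, product 0.2187; [2] prior 0.12, lik 0.6154, product 0.07385; [3] prior 0.12, lik 0.6, product 0.07200; [4] prior 0.06, lik 0.3333, product 0.02000; [5] prior 0.29, lik 0.2727, product 0.07909.
Normalizing constant = 0.46360; the posterior for Bag 5 is its product over the sum, 0.07909/0.46360 = 0.171.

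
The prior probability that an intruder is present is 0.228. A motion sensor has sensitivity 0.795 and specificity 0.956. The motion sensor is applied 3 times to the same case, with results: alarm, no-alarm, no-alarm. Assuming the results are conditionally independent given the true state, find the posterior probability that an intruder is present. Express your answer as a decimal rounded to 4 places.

Posterior P(H) ≈ 0.1970

Let H be the event that an intruder is present; start with P(H) = 0.228. P('alarm'|H) = 0.795, P('alarm'|¬H) = 0.044.
Update on result 1 ('alarm'): P(H) ← 0.795·0.2280 / (0.795·0.2280 + 0.044·0.7720) = 0.18126/0.21523 = 0.8422.
Update on result 2 ('no-alarm'): P(H) ← 0.205·0.8422 / (0.205·0.8422 + 0.956·0.1578) = 0.17265/0.32353 = 0.5336.
Update on result 3 ('no-alarm'): P(H) ← 0.205·0.5336 / (0.205·0.5336 + 0.956·0.4664) = 0.10940/0.55524 = 0.1970.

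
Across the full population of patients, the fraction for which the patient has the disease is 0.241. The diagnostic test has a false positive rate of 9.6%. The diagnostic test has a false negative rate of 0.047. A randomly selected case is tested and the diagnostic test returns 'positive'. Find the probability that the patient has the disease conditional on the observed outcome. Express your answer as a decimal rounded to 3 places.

P(H | E) ≈ 0.759

Let H be the event that the patient has the disease. P(H) = 0.241, so P(¬H) = 0.759. With E the 'positive' result, P(E|H) = 0.953 and P(E|¬H) = 0.096.
P(E) = 0.953·0.241 + 0.096·0.759 = 0.22967 + 0.072864 = 0.30254.
By Bayes' theorem, P(H|E) = 0.22967 / 0.30254 = 0.759.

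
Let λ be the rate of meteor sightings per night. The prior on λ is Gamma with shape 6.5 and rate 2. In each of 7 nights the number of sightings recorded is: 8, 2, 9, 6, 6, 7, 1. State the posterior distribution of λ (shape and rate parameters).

Posterior: Gamma(shape=45.5, rate=9)

Total count ∑xᵢ = 39 over n = 7 nights.
Gamma is conjugate to the Poisson likelihood: posterior is Gamma(shape = 6.5+39 = 45.5, rate = 2+7 = 9).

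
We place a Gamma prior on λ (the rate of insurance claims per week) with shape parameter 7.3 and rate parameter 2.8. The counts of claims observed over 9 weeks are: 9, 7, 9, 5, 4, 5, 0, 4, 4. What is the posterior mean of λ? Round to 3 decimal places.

The Poisson likelihood adds the total count to the shape and the number of exposure periods to the rate. Here ∑xᵢ = 47 and n = 9, so shape 7.3→54.3 and rate 2.8→11.8.
Posterior mean = shape/rate = 54.3/11.8 = 4.602.

Posterior mean ≈ 4.602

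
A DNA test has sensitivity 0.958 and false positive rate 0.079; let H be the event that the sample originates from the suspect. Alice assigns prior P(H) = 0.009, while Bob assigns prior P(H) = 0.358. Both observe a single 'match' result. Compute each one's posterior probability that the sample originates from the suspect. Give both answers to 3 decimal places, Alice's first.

P('+'|H) = 0.958, P('+'|¬H) = 0.079.
Alice: numerator 0.958·0.009 = 0.0086220; evidence = 0.0086220+0.079·0.991 = 0.086911; posterior = 0.099.
Bob: numerator 0.958·0.358 = 0.34296; evidence = 0.34296+0.079·0.642 = 0.39368; posterior = 0.871.

Alice: 0.099; Bob: 0.871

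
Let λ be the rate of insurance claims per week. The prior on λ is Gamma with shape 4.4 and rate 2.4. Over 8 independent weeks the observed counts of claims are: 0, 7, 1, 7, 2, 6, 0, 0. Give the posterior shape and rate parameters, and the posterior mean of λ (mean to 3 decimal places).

Total count ∑xᵢ = 23 over n = 8 weeks.
Gamma is conjugate to the Poisson likelihood: posterior is Gamma(shape = 4.4+23 = 27.4, rate = 2.4+8 = 10.4).
E[λ | data] = 27.4/10.4 = 2.635.

Posterior: Gamma(shape=27.4, rate=10.4); mean ≈ 2.635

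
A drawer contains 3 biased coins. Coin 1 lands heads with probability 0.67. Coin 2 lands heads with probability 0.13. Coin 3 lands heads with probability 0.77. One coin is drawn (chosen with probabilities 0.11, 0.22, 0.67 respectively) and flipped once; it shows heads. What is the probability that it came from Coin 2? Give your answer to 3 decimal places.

Posterior probability ≈ 0.046

Tabulate prior·likelihood by source: [1] prior 0.11, lik 0.67, product 0.07370; [2] prior 0.22, lik 0.13, product 0.02860; [3] prior 0.67, lik 0.77, product 0.5159.
Normalizing constant = 0.61820; the posterior for Coin 2 is its product over the sum, 0.02860/0.61820 = 0.046.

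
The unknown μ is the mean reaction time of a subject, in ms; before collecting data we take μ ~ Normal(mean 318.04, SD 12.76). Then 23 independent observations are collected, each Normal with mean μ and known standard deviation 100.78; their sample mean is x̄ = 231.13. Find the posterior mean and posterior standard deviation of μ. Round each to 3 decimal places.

Posterior mean ≈ 294.628; posterior SD ≈ 10.907

With known σ, the Normal prior is conjugate. Weight on the data is w = (n/σ²)/(n/σ² + 1/τ₀²) = 0.00226454/(0.00226454+0.00614184) = 0.26938.
Posterior mean = w·x̄ + (1−w)·μ₀ = 0.26938·231.13 + 0.73062·318.04 = 294.628. Posterior variance = 1/(0.00226454+0.00614184) = 118.957, so SD = 10.907.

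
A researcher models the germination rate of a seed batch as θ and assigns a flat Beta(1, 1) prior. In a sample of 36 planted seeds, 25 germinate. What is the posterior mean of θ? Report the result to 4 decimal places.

The binomial likelihood is conjugate to the Beta prior: with 25 successes and 11 failures, the posterior is Beta(1+25, 1+11) = Beta(26, 12).
E[θ | data] = 26/(26+12) = 0.6842.

Posterior mean ≈ 0.6842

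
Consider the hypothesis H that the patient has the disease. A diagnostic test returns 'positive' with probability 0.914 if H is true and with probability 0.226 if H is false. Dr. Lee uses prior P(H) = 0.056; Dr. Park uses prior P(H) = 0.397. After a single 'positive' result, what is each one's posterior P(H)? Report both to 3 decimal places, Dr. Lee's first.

Dr. Lee: 0.193; Dr. Park: 0.727

The likelihood ratio for a 'positive' result is 0.914/0.226 = 4.0442.
Dr. Lee: prior odds 0.056/0.944 = 0.059322; posterior odds 0.23991; posterior probability 0.193.
Dr. Park: prior odds 0.397/0.603 = 0.65837; posterior odds 2.6626; posterior probability 0.727.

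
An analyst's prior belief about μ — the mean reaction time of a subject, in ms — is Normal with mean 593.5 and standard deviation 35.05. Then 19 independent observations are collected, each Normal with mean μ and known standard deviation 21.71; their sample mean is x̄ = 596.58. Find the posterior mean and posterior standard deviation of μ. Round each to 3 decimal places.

Posterior mean ≈ 596.519; posterior SD ≈ 4.931

With known σ, the Normal prior is conjugate. Weight on the data is w = (n/σ²)/(n/σ² + 1/τ₀²) = 0.0403120/(0.0403120+0.00081400) = 0.98021.
Posterior mean = w·x̄ + (1−w)·μ₀ = 0.98021·596.58 + 0.019793·593.5 = 596.519. Posterior variance = 1/(0.0403120+0.00081400) = 24.3155, so SD = 4.931.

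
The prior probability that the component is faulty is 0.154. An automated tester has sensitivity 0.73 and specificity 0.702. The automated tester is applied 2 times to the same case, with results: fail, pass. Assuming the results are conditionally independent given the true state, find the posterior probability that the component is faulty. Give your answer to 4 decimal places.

Posterior P(H) ≈ 0.1464

With H the event that the component is faulty, the joint likelihood of the observed sequence is P(data|H) = 0.73·0.27 = 0.19710 and P(data|¬H) = 0.298·0.702 = 0.20920.
Bayes: P(H|data) = 0.154·0.19710 / (0.154·0.19710 + 0.846·0.20920) = 0.030353/0.20733 = 0.1464.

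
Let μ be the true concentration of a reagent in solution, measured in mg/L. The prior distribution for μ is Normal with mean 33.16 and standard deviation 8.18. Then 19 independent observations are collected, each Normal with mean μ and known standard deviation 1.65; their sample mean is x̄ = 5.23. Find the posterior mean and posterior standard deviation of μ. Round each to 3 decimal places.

Prior precision 1/τ₀² = 1/8.18² = 0.0149449; data precision n/σ² = 19/1.65² = 6.97888.
Posterior precision = 0.0149449 + 6.97888 = 6.99382, giving posterior SD = 1/√6.99382 = 0.378.
Posterior mean = (0.0149449·33.16 + 6.97888·5.23) / 6.99382 = 5.290.

Posterior mean ≈ 5.290; posterior SD ≈ 0.378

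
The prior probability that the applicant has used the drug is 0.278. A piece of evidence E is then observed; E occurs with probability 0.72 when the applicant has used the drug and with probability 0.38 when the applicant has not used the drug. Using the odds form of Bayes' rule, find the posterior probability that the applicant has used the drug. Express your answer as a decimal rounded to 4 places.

Posterior probability ≈ 0.4218

Prior odds = 0.278/(1−0.278) = 0.38504. In log-odds, ln(0.38504) = -0.95440.
Add log likelihood ratio: ln(1.8947) = 0.63908.
Posterior log-odds = -0.31532, so posterior odds = exp(-0.31532) = 0.72955. Converting, P(H|E) = 0.72955/1.7296 = 0.4218.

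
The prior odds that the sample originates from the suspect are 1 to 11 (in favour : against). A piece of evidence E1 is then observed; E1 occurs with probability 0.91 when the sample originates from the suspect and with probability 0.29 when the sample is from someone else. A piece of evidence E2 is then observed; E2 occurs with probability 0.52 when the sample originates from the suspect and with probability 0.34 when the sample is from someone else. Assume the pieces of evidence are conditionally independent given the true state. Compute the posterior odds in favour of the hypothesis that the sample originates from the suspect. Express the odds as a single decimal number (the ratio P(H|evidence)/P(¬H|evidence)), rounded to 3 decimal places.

Prior odds = 1/11 = 0.090909.
Likelihood ratio for E1 = 0.91/0.29 = 3.1379.
Likelihood ratio for E2 = 0.52/0.34 = 1.5294.
Posterior odds = prior odds × LR₁ × LR₂ = 0.43629.

Posterior odds ≈ 0.436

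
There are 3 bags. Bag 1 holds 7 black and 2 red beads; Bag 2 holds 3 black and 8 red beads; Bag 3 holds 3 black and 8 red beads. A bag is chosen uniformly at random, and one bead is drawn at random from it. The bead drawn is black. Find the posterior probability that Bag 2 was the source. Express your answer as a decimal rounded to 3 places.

Tabulate prior·likelihood by source: [1] prior 0.333333, lik 0.7778, product 0.2593; [2] prior 0.333333, lik 0.2727, product 0.09091; [3] prior 0.333333, lik 0.2727, product 0.09091.
Normalizing constant = 0.44108; the posterior for Bag 2 is its product over the sum, 0.09091/0.44108 = 0.206.

Posterior probability ≈ 0.206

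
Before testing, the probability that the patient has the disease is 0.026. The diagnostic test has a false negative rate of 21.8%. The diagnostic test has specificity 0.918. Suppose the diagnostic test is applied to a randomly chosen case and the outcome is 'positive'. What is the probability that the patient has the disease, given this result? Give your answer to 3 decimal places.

Let H be the event that the patient has the disease. P(H) = 0.026, so P(¬H) = 0.974. With E the 'positive' result, P(E|H) = 0.782 and P(E|¬H) = 0.082.
P(E) = 0.782·0.026 + 0.082·0.974 = 0.020332 + 0.079868 = 0.10020.
By Bayes' theorem, P(H|E) = 0.020332 / 0.10020 = 0.203.

P(H | E) ≈ 0.203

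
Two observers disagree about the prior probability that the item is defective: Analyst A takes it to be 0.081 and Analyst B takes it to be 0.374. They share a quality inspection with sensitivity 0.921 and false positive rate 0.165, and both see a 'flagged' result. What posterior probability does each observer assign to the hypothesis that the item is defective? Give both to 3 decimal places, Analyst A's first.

The likelihood ratio for a 'flagged' result is 0.921/0.165 = 5.5818.
Analyst A: prior odds 0.081/0.919 = 0.088139; posterior odds 0.49198; posterior probability 0.330.
Analyst B: prior odds 0.374/0.626 = 0.59744; posterior odds 3.3348; posterior probability 0.769.

Analyst A: 0.330; Analyst B: 0.769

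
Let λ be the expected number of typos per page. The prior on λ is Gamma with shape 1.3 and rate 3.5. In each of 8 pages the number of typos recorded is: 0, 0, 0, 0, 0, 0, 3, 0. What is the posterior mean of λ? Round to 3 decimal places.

Total count ∑xᵢ = 3 over n = 8 pages.
Gamma is conjugate to the Poisson likelihood: posterior is Gamma(shape = 1.3+3 = 4.3, rate = 3.5+8 = 11.5).
E[λ | data] = 4.3/11.5 = 0.374.

Posterior mean ≈ 0.374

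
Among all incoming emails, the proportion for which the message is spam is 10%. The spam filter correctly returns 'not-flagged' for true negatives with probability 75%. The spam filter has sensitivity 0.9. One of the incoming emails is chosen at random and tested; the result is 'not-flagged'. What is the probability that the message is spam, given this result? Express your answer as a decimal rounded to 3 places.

Let H be the event that the message is spam. P(H) = 0.1, so P(¬H) = 0.9. With E the 'not-flagged' result, P(E|H) = 0.1 and P(E|¬H) = 0.75.
P(E) = 0.1·0.1 + 0.75·0.9 = 0.010000 + 0.67500 = 0.68500.
By Bayes' theorem, P(H|E) = 0.010000 / 0.68500 = 0.015.

P(H | E) ≈ 0.015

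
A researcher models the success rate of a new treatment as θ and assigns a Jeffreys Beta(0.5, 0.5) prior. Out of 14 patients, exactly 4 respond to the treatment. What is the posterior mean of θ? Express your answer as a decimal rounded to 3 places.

Posterior mean ≈ 0.300

Observing 4 successes and 10 failures updates Beta(0.5, 0.5) by adding the success and failure counts to the two shape parameters: α = 0.5+4 = 4.5, β = 0.5+10 = 10.5.
Posterior mean = α/(α+β) = 4.5/15 = 0.300.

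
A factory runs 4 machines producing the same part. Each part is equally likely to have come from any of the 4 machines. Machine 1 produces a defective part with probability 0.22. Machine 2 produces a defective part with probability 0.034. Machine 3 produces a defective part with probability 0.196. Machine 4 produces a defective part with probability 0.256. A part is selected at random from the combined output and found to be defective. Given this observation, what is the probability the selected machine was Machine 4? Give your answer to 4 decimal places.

Posterior probability ≈ 0.3626

Tabulate prior·likelihood by source: [1] prior 0.25, lik 0.22, product 0.05500; [2] prior 0.25, lik 0.034, product 0.008500; [3] prior 0.25, lik 0.196, product 0.04900; [4] prior 0.25, lik 0.256, product 0.06400.
Normalizing constant = 0.17650; the posterior for Machine 4 is its product over the sum, 0.06400/0.17650 = 0.3626.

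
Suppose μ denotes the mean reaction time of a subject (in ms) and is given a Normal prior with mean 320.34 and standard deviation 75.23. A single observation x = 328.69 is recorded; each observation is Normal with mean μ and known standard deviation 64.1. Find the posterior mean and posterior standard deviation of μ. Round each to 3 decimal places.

With known σ, the Normal prior is conjugate. Weight on the data is w = (n/σ²)/(n/σ² + 1/τ₀²) = 0.00024338/(0.00024338+0.00017669) = 0.57938.
Posterior mean = w·x̄ + (1−w)·μ₀ = 0.57938·328.69 + 0.42062·320.34 = 325.178. Posterior variance = 1/(0.00024338+0.00017669) = 2380.55, so SD = 48.791.

Posterior mean ≈ 325.178; posterior SD ≈ 48.791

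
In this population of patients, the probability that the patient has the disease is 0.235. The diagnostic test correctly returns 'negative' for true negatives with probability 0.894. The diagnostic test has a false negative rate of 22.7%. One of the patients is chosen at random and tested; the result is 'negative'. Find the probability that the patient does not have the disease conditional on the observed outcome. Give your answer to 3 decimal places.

Write H for 'the patient has the disease'. Prior odds H:¬H = 0.235/0.765 = 0.30719. For the 'negative' outcome, the likelihood ratio is 0.227/0.894 = 0.25391.
Posterior odds = 0.30719 × 0.25391 = 0.078000, so P(H|E) = 0.078000/(1+0.078000) = 0.072. Then P(¬H|E) = 1 − 0.072 = 0.928.

P(¬H | E) ≈ 0.928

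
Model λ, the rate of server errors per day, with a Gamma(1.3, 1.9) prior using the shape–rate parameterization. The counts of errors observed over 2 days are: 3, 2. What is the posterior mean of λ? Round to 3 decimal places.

Posterior mean ≈ 1.615

Total count ∑xᵢ = 5 over n = 2 days.
Gamma is conjugate to the Poisson likelihood: posterior is Gamma(shape = 1.3+5 = 6.3, rate = 1.9+2 = 3.9).
E[λ | data] = 6.3/3.9 = 1.615.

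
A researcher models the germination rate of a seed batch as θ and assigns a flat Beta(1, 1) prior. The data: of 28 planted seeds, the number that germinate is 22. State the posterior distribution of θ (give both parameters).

The binomial likelihood is conjugate to the Beta prior: with 22 successes and 6 failures, the posterior is Beta(1+22, 1+6) = Beta(23, 7).

Posterior: Beta(23, 7)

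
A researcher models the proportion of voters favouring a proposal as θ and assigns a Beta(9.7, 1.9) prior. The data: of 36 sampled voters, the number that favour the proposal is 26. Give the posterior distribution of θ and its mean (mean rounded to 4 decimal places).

Posterior: Beta(35.7, 11.9); mean ≈ 0.7500

Observing 26 successes and 10 failures updates Beta(9.7, 1.9) by adding the success and failure counts to the two shape parameters: α = 9.7+26 = 35.7, β = 1.9+10 = 11.9.
Posterior mean = α/(α+β) = 35.7/47.6 = 0.7500.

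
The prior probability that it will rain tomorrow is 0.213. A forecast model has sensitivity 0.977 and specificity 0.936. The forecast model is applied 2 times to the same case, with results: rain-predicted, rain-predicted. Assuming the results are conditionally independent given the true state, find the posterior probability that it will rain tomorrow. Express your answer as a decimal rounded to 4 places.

Posterior P(H) ≈ 0.9844

Let H be the event that it will rain tomorrow; start with P(H) = 0.213. P('rain-predicted'|H) = 0.977, P('rain-predicted'|¬H) = 0.064.
Update on result 1 ('rain-predicted'): P(H) ← 0.977·0.2130 / (0.977·0.2130 + 0.064·0.7870) = 0.20810/0.25847 = 0.8051.
Update on result 2 ('rain-predicted'): P(H) ← 0.977·0.8051 / (0.977·0.8051 + 0.064·0.1949) = 0.78661/0.79908 = 0.9844.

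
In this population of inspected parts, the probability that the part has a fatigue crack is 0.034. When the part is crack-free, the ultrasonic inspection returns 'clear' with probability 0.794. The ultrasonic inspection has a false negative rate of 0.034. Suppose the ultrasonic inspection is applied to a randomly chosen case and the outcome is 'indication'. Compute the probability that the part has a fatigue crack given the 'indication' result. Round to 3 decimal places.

Let H be the event that the part has a fatigue crack. P(H) = 0.034, so P(¬H) = 0.966. With E the 'indication' result, P(E|H) = 0.966 and P(E|¬H) = 0.206.
P(E) = 0.966·0.034 + 0.206·0.966 = 0.032844 + 0.19900 = 0.23184.
By Bayes' theorem, P(H|E) = 0.032844 / 0.23184 = 0.142.

P(H | E) ≈ 0.142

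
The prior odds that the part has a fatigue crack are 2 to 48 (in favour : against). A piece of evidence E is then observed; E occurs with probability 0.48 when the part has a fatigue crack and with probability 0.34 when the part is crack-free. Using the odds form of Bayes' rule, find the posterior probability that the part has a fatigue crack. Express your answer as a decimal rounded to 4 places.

Prior odds = 2/48 = 0.041667.
Likelihood ratio for E = 0.48/0.34 = 1.4118.
Posterior odds = prior odds × LR = 0.058824.
Posterior probability = odds/(1+odds) = 0.058824/1.0588 = 0.0556.

Posterior probability ≈ 0.0556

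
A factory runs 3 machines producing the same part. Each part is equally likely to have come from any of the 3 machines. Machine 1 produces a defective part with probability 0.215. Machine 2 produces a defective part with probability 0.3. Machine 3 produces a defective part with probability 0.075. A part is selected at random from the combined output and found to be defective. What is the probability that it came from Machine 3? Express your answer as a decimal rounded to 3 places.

Tabulate prior·likelihood by source: [1] prior 0.333333, lik 0.215, product 0.07167; [2] prior 0.333333, lik 0.3, product 0.1000; [3] prior 0.333333, lik 0.075, product 0.02500.
Normalizing constant = 0.19667; the posterior for Machine 3 is its product over the sum, 0.02500/0.19667 = 0.127.

Posterior probability ≈ 0.127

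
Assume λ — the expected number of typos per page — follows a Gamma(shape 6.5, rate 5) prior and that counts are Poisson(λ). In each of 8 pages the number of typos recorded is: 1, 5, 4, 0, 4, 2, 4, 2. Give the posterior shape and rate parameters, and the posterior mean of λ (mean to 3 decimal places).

Posterior: Gamma(shape=28.5, rate=13); mean ≈ 2.192

The Poisson likelihood adds the total count to the shape and the number of exposure periods to the rate. Here ∑xᵢ = 22 and n = 8, so shape 6.5→28.5 and rate 5→13.
Posterior mean = shape/rate = 28.5/13 = 2.192.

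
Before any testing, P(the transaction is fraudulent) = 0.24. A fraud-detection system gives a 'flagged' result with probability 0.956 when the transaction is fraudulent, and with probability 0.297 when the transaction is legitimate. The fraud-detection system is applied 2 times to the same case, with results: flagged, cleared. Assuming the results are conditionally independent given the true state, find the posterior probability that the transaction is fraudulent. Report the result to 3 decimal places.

Posterior P(H) ≈ 0.060

Let H be the event that the transaction is fraudulent; start with P(H) = 0.24. P('flagged'|H) = 0.956, P('flagged'|¬H) = 0.297.
Update on result 1 ('flagged'): P(H) ← 0.956·0.2400 / (0.956·0.2400 + 0.297·0.7600) = 0.22944/0.45516 = 0.5041.
Update on result 2 ('cleared'): P(H) ← 0.044·0.5041 / (0.044·0.5041 + 0.703·0.4959) = 0.022180/0.37081 = 0.0598.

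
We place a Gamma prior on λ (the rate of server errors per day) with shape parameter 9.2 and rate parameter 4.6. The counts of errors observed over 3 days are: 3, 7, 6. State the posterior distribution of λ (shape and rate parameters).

Total count ∑xᵢ = 16 over n = 3 days.
Gamma is conjugate to the Poisson likelihood: posterior is Gamma(shape = 9.2+16 = 25.2, rate = 4.6+3 = 7.6).

Posterior: Gamma(shape=25.2, rate=7.6)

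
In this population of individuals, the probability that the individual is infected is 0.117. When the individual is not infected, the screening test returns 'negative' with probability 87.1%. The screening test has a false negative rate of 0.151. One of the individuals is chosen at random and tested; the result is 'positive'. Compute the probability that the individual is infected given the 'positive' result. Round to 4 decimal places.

P(H | E) ≈ 0.4658

Let H be the event that the individual is infected. P(H) = 0.117, so P(¬H) = 0.883. With E the 'positive' result, P(E|H) = 0.849 and P(E|¬H) = 0.129.
P(E) = 0.849·0.117 + 0.129·0.883 = 0.099333 + 0.11391 = 0.21324.
By Bayes' theorem, P(H|E) = 0.099333 / 0.21324 = 0.4658.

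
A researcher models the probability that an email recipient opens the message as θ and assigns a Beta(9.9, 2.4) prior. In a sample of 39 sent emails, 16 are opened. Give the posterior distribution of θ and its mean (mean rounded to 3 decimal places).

The binomial likelihood is conjugate to the Beta prior: with 16 successes and 23 failures, the posterior is Beta(9.9+16, 2.4+23) = Beta(25.9, 25.4).
E[θ | data] = 25.9/(25.9+25.4) = 0.505.

Posterior: Beta(25.9, 25.4); mean ≈ 0.505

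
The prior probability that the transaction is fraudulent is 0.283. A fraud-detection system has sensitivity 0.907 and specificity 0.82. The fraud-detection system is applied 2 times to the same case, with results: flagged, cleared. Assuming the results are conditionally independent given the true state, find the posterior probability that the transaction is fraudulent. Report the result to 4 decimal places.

Let H be the event that the transaction is fraudulent; start with P(H) = 0.283. P('flagged'|H) = 0.907, P('flagged'|¬H) = 0.18.
Update on result 1 ('flagged'): P(H) ← 0.907·0.2830 / (0.907·0.2830 + 0.18·0.7170) = 0.25668/0.38574 = 0.6654.
Update on result 2 ('cleared'): P(H) ← 0.093·0.6654 / (0.093·0.6654 + 0.82·0.3346) = 0.061884/0.33624 = 0.1840.

Posterior P(H) ≈ 0.1840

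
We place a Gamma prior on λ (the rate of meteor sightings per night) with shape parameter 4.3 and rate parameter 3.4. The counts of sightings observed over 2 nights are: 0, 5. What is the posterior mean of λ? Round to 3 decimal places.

Posterior mean ≈ 1.722

Total count ∑xᵢ = 5 over n = 2 nights.
Gamma is conjugate to the Poisson likelihood: posterior is Gamma(shape = 4.3+5 = 9.3, rate = 3.4+2 = 5.4).
Posterior mean = shape/rate = 9.3/5.4 = 1.722.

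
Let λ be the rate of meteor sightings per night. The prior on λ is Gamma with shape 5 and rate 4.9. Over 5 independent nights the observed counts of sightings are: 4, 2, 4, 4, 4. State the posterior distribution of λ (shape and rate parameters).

Total count ∑xᵢ = 18 over n = 5 nights.
Gamma is conjugate to the Poisson likelihood: posterior is Gamma(shape = 5+18 = 23, rate = 4.9+5 = 9.9).

Posterior: Gamma(shape=23, rate=9.9)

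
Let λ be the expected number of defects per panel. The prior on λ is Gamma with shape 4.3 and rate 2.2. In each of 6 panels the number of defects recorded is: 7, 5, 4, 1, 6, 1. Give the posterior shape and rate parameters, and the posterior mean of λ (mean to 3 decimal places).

Posterior: Gamma(shape=28.3, rate=8.2); mean ≈ 3.451

Total count ∑xᵢ = 24 over n = 6 panels.
Gamma is conjugate to the Poisson likelihood: posterior is Gamma(shape = 4.3+24 = 28.3, rate = 2.2+6 = 8.2).
Posterior mean = shape/rate = 28.3/8.2 = 3.451.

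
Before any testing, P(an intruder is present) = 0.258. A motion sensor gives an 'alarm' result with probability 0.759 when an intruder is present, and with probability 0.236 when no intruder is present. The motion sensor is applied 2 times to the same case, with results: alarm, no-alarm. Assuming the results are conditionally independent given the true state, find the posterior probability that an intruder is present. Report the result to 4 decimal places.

Posterior P(H) ≈ 0.2608

Let H be the event that an intruder is present; start with P(H) = 0.258. P('alarm'|H) = 0.759, P('alarm'|¬H) = 0.236.
Update on result 1 ('alarm'): P(H) ← 0.759·0.2580 / (0.759·0.2580 + 0.236·0.7420) = 0.19582/0.37093 = 0.5279.
Update on result 2 ('no-alarm'): P(H) ← 0.241·0.5279 / (0.241·0.5279 + 0.764·0.4721) = 0.12723/0.48790 = 0.2608.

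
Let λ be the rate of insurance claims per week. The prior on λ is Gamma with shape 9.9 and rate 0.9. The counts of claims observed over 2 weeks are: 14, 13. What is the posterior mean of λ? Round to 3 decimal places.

Total count ∑xᵢ = 27 over n = 2 weeks.
Gamma is conjugate to the Poisson likelihood: posterior is Gamma(shape = 9.9+27 = 36.9, rate = 0.9+2 = 2.9).
E[λ | data] = 36.9/2.9 = 12.724.

Posterior mean ≈ 12.724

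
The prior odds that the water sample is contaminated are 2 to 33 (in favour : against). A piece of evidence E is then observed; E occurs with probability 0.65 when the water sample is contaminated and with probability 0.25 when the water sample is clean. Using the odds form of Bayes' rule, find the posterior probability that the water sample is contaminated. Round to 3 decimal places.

Prior odds = 2/33 = 0.060606.
Likelihood ratio for E = 0.65/0.25 = 2.6000.
Posterior odds = prior odds × LR = 0.15758.
Posterior probability = odds/(1+odds) = 0.15758/1.1576 = 0.136.

Posterior probability ≈ 0.136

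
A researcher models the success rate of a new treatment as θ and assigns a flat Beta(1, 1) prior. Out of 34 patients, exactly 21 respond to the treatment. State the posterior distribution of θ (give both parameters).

Posterior: Beta(22, 14)

The binomial likelihood is conjugate to the Beta prior: with 21 successes and 13 failures, the posterior is Beta(1+21, 1+13) = Beta(22, 14).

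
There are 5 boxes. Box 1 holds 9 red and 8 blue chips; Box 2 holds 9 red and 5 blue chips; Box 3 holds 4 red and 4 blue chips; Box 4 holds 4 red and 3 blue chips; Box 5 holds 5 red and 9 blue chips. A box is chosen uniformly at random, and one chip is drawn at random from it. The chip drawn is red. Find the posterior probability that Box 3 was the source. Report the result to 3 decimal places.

Posterior probability ≈ 0.192

Tabulate prior·likelihood by source: [1] prior 0.2, lik 0.5294, product 0.1059; [2] prior 0.2, lik 0.6429, product 0.1286; [3] prior 0.2, lik 0.5, product 0.1000; [4] prior 0.2, lik 0.5714, product 0.1143; [5] prior 0.2, lik 0.3571, product 0.07143.
Normalizing constant = 0.52017; the posterior for Box 3 is its product over the sum, 0.1000/0.52017 = 0.192.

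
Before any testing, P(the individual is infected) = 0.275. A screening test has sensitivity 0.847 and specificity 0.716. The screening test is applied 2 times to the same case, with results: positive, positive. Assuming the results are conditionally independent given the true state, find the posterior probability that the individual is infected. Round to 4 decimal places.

With H the event that the individual is infected, the joint likelihood of the observed sequence is P(data|H) = 0.847·0.847 = 0.71741 and P(data|¬H) = 0.284·0.284 = 0.080656.
Bayes: P(H|data) = 0.275·0.71741 / (0.275·0.71741 + 0.725·0.080656) = 0.19729/0.25576 = 0.7714.

Posterior P(H) ≈ 0.7714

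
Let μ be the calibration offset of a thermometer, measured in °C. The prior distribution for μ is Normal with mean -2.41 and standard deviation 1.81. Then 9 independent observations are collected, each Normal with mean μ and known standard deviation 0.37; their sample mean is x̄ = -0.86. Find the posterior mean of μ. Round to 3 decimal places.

Prior precision 1/τ₀² = 1/1.81² = 0.305241; data precision n/σ² = 9/0.37² = 65.7414.
Posterior precision = 0.305241 + 65.7414 = 66.0467.
Posterior mean = (0.305241·-2.41 + 65.7414·-0.86) / 66.0467 = -0.867.

Posterior mean ≈ -0.867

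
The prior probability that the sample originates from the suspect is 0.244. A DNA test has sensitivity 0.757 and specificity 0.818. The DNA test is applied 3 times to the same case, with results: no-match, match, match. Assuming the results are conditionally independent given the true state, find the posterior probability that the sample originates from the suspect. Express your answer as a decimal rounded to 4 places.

With H the event that the sample originates from the suspect, the joint likelihood of the observed sequence is P(data|H) = 0.243·0.757·0.757 = 0.13925 and P(data|¬H) = 0.818·0.182·0.182 = 0.027095.
Bayes: P(H|data) = 0.244·0.13925 / (0.244·0.13925 + 0.756·0.027095) = 0.033977/0.054461 = 0.6239.

Posterior P(H) ≈ 0.6239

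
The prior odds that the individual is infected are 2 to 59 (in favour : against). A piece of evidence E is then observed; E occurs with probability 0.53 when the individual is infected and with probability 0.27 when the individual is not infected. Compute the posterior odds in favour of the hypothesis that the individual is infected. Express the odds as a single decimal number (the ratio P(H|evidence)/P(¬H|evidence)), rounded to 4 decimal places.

Prior odds = 2/59 = 0.033898.
Likelihood ratio for E = 0.53/0.27 = 1.9630.
Posterior odds = prior odds × LR = 0.066541.

Posterior odds ≈ 0.0665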